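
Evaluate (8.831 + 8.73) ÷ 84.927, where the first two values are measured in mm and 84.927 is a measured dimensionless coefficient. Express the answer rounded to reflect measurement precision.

8.831 mm + 8.73 mm = 17.561 mm; the sum is limited to 2 decimal places (4 s.f.).
Carrying full precision, 17.561 ÷ 84.927 = 0.206777585456… mm; 84.927 has 5 s.f., so the result keeps min(4, 5) = 4 s.f.
Rounded to 4 significant figures: 0.2068 mm.

0.2068 mm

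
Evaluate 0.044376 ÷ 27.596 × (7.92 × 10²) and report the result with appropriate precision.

0.044376 ÷ 27.596 × (7.92 × 10²) = 1.27358283809…
Multiplication/division keeps the fewest significant figures: 0.044376 → 5 s.f., 27.596 → 5 s.f., 7.92 × 10² → 3 s.f.; limit is 3.
Rounded to 3 significant figures: 1.27.

1.27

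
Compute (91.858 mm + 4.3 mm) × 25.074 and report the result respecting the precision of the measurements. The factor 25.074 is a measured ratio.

91.858 mm + 4.3 mm = 96.158 mm; the sum is limited to 1 decimal place (3 s.f.).
Carrying full precision, 96.158 × 25.074 = 2411.065692 mm; 25.074 has 5 s.f., so the result keeps min(3, 5) = 3 s.f.
Rounded to 3 significant figures: 2.41 × 10^3 mm.

2.41 × 10^3 mm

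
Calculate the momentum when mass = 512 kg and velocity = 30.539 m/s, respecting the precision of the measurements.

1.56 × 10⁴ kg·m/s

momentum = 512 kg × 30.539 m/s = 15635.968 kg·m/s.
512 has 3 significant figures; 30.539 has 5.
Division/multiplication keeps the fewest: 3 significant figures.
Rounded: 1.56 × 10⁴ kg·m/s.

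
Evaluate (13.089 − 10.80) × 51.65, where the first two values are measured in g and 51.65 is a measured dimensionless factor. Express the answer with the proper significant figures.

13.089 g − 10.80 g = 2.289 g; the difference is limited to 2 decimal places (3 s.f.).
Carrying full precision, 2.289 × 51.65 = 118.22685 g; 51.65 has 4 s.f., so the result keeps min(3, 4) = 3 s.f.
Rounded to 3 significant figures: 118 g.

118 g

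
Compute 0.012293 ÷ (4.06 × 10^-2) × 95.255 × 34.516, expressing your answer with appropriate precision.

0.012293 ÷ (4.06 × 10^-2) × 95.255 × 34.516 = 995.497307462…
Multiplication/division keeps the fewest significant figures: 0.012293 → 5 s.f., 4.06 × 10^-2 → 3 s.f., 95.255 → 5 s.f., 34.516 → 5 s.f.; limit is 3.
Rounded to 3 significant figures: 995.

995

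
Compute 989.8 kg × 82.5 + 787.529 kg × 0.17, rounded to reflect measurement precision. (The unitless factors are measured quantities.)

989.8 × 82.5 = 81658.5 → 8.17 × 10⁴ kg (3 s.f., last digit at the 10^2 place).
787.529 × 0.17 = 133.87993 → 1.3 × 10² kg (2 s.f., last digit at the 10^1 place).
Sum: 81792.37993 kg; keep the coarser place, 10^2.
Result: 8.18 × 10⁴ kg.

8.18 × 10⁴ kg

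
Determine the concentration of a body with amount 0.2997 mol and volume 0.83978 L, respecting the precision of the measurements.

concentration = 0.2997 mol ÷ 0.83978 L = 0.356879182643… mol/L.
0.2997 has 4 significant figures; 0.83978 has 5.
Division/multiplication keeps the fewest: 4 significant figures.
Rounded: 0.3569 mol/L.

0.3569 mol/L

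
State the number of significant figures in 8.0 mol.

2

8.0: trailing zeros after a decimal point are significant.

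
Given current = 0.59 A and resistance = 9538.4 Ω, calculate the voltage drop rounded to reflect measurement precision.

5.6 × 10³ V

voltage drop = 0.59 A × 9538.4 Ω = 5627.656 V.
0.59 has 2 significant figures; 9538.4 has 5.
Division/multiplication keeps the fewest: 2 significant figures.
Rounded: 5.6 × 10³ V.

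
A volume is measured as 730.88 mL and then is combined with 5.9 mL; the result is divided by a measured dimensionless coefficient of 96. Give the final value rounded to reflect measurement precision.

7.7 mL

730.88 mL + 5.9 mL = 736.78 mL; the sum is limited to 1 decimal place (4 s.f.).
Carrying full precision, 736.78 ÷ 96 = 7.67479166667… mL; 96 has 2 s.f., so the result keeps min(4, 2) = 2 s.f.
Rounded to 2 significant figures: 7.7 mL.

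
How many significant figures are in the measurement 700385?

700385: zeros between nonzero digits are significant.

6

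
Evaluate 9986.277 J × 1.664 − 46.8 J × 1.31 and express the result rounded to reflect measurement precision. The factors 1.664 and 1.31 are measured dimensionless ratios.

9986.277 × 1.664 = 16617.164928 → 1.662 × 10^4 J (4 s.f., last digit at the 10^1 place).
46.8 × 1.31 = 61.308 → 61.3 J (3 s.f., last digit at the 10^-1 place).
Difference: 16555.856928 J; keep the coarser place, 10^1.
Result: 1.656 × 10^4 J.

1.656 × 10^4 J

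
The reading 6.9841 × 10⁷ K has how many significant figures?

5

6.9841 × 10⁷: in scientific notation every digit of the coefficient is significant.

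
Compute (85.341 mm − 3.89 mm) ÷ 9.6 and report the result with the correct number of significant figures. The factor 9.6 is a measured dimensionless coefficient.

85.341 mm − 3.89 mm = 81.451 mm; the difference is limited to 2 decimal places (4 s.f.).
Carrying full precision, 81.451 ÷ 9.6 = 8.48447916667… mm; 9.6 has 2 s.f., so the result keeps min(4, 2) = 2 s.f.
Rounded to 2 significant figures: 8.5 mm.

8.5 mm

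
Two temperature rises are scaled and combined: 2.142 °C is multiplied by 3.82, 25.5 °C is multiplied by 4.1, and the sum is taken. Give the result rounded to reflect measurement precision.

2.142 × 3.82 = 8.18244 → 8.18 °C (3 s.f., last digit at the 10^-2 place).
25.5 × 4.1 = 104.55 → 1.0 × 10² °C (2 s.f., last digit at the 10^1 place).
Sum: 112.73244 °C; keep the coarser place, 10^1.
Result: 1.1 × 10² °C.

1.1 × 10² °C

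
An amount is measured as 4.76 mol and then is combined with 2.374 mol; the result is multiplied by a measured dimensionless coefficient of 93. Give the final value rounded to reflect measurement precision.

4.76 mol + 2.374 mol = 7.134 mol; the sum is limited to 2 decimal places (3 s.f.).
Carrying full precision, 7.134 × 93 = 663.462 mol; 93 has 2 s.f., so the result keeps min(3, 2) = 2 s.f.
Rounded to 2 significant figures: 6.6 × 10^2 mol.

6.6 × 10^2 mol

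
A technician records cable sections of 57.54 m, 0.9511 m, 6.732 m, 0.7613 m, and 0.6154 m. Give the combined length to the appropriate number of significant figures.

57.54 m + 0.9511 m + 6.732 m + 0.7613 m + 0.6154 m = 66.5998 m.
Addition/subtraction keeps the fewest decimal places: 57.54 → 2 decimal places, 0.9511 → 4 decimal places, 6.732 → 3 decimal places, 0.7613 → 4 decimal places, 0.6154 → 4 decimal places; limit is 2.
Rounded to 2 decimal places: 66.60 m.

66.60 m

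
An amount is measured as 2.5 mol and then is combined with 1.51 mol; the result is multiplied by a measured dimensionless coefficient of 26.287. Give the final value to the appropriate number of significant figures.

1.1 × 10^2 mol

2.5 mol + 1.51 mol = 4.01 mol; the sum is limited to 1 decimal place (2 s.f.).
Carrying full precision, 4.01 × 26.287 = 105.41087 mol; 26.287 has 5 s.f., so the result keeps min(2, 5) = 2 s.f.
Rounded to 2 significant figures: 1.1 × 10^2 mol.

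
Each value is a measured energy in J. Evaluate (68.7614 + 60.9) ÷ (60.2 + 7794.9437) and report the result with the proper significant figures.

68.7614 + 60.9 = 129.6614, limited to 1 d.p. → 4 s.f.; 60.2 + 7794.9437 = 7855.1437, limited to 1 d.p. → 5 s.f.
Carrying full precision, 129.6614 ÷ 7855.1437 = 0.0165065598991…; keep min(4, 5) = 4 s.f.
Rounded to 4 significant figures: 0.01651.

0.01651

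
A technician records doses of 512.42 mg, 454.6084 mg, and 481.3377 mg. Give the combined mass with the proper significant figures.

512.42 mg + 454.6084 mg + 481.3377 mg = 1448.3661 mg.
Addition/subtraction keeps the fewest decimal places: 512.42 → 2 decimal places, 454.6084 → 4 decimal places, 481.3377 → 4 decimal places; limit is 2.
Rounded to 2 decimal places: 1448.37 mg.

1448.37 mg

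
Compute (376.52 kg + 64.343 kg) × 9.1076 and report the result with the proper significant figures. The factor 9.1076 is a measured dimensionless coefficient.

4015.2 kg

376.52 kg + 64.343 kg = 440.863 kg; the sum is limited to 2 decimal places (5 s.f.).
Carrying full precision, 440.863 × 9.1076 = 4015.2038588 kg; 9.1076 has 5 s.f., so the result keeps min(5, 5) = 5 s.f.
Rounded to 5 significant figures: 4015.2 kg.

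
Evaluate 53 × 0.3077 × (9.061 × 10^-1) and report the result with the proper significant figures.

53 × 0.3077 × (9.061 × 10^-1) = 14.77676941
Multiplication/division keeps the fewest significant figures: 53 → 2 s.f., 0.3077 → 4 s.f., 9.061 × 10^-1 → 4 s.f.; limit is 2.
Rounded to 2 significant figures: 15.

15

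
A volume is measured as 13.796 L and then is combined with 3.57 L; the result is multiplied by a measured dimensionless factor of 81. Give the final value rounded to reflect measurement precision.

1.4 × 10³ L

13.796 L + 3.57 L = 17.366 L; the sum is limited to 2 decimal places (4 s.f.).
Carrying full precision, 17.366 × 81 = 1406.646 L; 81 has 2 s.f., so the result keeps min(4, 2) = 2 s.f.
Rounded to 2 significant figures: 1.4 × 10³ L.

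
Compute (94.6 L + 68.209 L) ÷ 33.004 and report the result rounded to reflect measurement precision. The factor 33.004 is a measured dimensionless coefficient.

4.933 L

94.6 L + 68.209 L = 162.809 L; the sum is limited to 1 decimal place (4 s.f.).
Carrying full precision, 162.809 ÷ 33.004 = 4.93300812023… L; 33.004 has 5 s.f., so the result keeps min(4, 5) = 4 s.f.
Rounded to 4 significant figures: 4.933 L.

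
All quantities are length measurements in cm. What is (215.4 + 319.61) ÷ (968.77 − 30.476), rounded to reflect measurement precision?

215.4 + 319.61 = 535.01, limited to 1 d.p. → 4 s.f.; 968.77 − 30.476 = 938.294, limited to 2 d.p. → 5 s.f.
Carrying full precision, 535.01 ÷ 938.294 = 0.570194416675…; keep min(4, 5) = 4 s.f.
Rounded to 4 significant figures: 0.5702.

0.5702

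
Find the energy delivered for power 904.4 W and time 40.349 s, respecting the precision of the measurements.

3.649 × 10^4 J

energy delivered = 904.4 W × 40.349 s = 36491.6356 J.
904.4 has 4 significant figures; 40.349 has 5.
Division/multiplication keeps the fewest: 4 significant figures.
Rounded: 3.649 × 10^4 J.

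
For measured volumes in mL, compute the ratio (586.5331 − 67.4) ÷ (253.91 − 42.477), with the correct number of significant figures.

586.5331 − 67.4 = 519.1331, limited to 1 d.p. → 4 s.f.; 253.91 − 42.477 = 211.433, limited to 2 d.p. → 5 s.f.
Carrying full precision, 519.1331 ÷ 211.433 = 2.45530782801…; keep min(4, 5) = 4 s.f.
Rounded to 4 significant figures: 2.455.

2.455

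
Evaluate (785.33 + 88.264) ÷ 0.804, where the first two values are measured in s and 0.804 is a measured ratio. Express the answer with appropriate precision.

785.33 s + 88.264 s = 873.594 s; the sum is limited to 2 decimal places (5 s.f.).
Carrying full precision, 873.594 ÷ 0.804 = 1086.55970149… s; 0.804 has 3 s.f., so the result keeps min(5, 3) = 3 s.f.
Rounded to 3 significant figures: 1.09 × 10^3 s.

1.09 × 10^3 s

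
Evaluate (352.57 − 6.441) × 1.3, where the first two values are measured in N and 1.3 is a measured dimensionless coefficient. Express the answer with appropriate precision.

352.57 N − 6.441 N = 346.129 N; the difference is limited to 2 decimal places (5 s.f.).
Carrying full precision, 346.129 × 1.3 = 449.9677 N; 1.3 has 2 s.f., so the result keeps min(5, 2) = 2 s.f.
Rounded to 2 significant figures: 4.5 × 10^2 N.

4.5 × 10^2 N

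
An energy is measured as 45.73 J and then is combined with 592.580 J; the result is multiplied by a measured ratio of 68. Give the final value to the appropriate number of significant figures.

4.3 × 10^4 J

45.73 J + 592.580 J = 638.310 J; the sum is limited to 2 decimal places (5 s.f.).
Carrying full precision, 638.310 × 68 = 43405.08 J; 68 has 2 s.f., so the result keeps min(5, 2) = 2 s.f.
Rounded to 2 significant figures: 4.3 × 10^4 J.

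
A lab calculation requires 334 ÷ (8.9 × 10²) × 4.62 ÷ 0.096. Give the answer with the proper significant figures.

334 ÷ (8.9 × 10²) × 4.62 ÷ 0.096 = 18.0603932584…
Multiplication/division keeps the fewest significant figures: 334 → 3 s.f., 8.9 × 10² → 2 s.f., 4.62 → 3 s.f., 0.096 → 2 s.f.; limit is 2.
Rounded to 2 significant figures: 18.

18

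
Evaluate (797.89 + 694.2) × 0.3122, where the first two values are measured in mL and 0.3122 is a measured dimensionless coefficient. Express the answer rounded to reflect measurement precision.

797.89 mL + 694.2 mL = 1492.09 mL; the sum is limited to 1 decimal place (5 s.f.).
Carrying full precision, 1492.09 × 0.3122 = 465.830498 mL; 0.3122 has 4 s.f., so the result keeps min(5, 4) = 4 s.f.
Rounded to 4 significant figures: 465.8 mL.

465.8 mL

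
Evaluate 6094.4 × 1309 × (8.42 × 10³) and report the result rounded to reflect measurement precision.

6094.4 × 1309 × (8.42 × 10³) = 6.7171136032 × 10^10
Multiplication/division keeps the fewest significant figures: 6094.4 → 5 s.f., 1309 → 4 s.f., 8.42 × 10³ → 3 s.f.; limit is 3.
Rounded to 3 significant figures: 6.72 × 10¹⁰.

6.72 × 10¹⁰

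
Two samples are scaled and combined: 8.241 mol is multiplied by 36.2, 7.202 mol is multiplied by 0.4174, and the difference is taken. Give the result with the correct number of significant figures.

8.241 × 36.2 = 298.3242 → 2.98 × 10² mol (3 s.f., last digit at the 10^0 place).
7.202 × 0.4174 = 3.0061148 → 3.006 mol (4 s.f., last digit at the 10^-3 place).
Difference: 295.3180852 mol; keep the coarser place, 10^0.
Result: 295 mol.

295 mol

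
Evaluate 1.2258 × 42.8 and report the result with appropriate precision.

1.2258 × 42.8 = 52.46424
Multiplication/division keeps the fewest significant figures: 1.2258 → 5 s.f., 42.8 → 3 s.f.; limit is 3.
Rounded to 3 significant figures: 52.5.

52.5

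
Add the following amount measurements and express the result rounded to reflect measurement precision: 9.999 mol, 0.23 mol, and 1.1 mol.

11.3 mol

9.999 mol + 0.23 mol + 1.1 mol = 11.329 mol.
Addition/subtraction keeps the fewest decimal places: 9.999 → 3 decimal places, 0.23 → 2 decimal places, 1.1 → 1 decimal place; limit is 1.
Rounded to 1 decimal place: 11.3 mol.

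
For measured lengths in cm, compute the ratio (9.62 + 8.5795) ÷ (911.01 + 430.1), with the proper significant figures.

0.01357

9.62 + 8.5795 = 18.1995, limited to 2 d.p. → 4 s.f.; 911.01 + 430.1 = 1341.11, limited to 1 d.p. → 5 s.f.
Carrying full precision, 18.1995 ÷ 1341.11 = 0.0135704752034…; keep min(4, 5) = 4 s.f.
Rounded to 4 significant figures: 0.01357.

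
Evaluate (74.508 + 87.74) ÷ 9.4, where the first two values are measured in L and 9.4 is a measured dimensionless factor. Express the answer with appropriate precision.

74.508 L + 87.74 L = 162.248 L; the sum is limited to 2 decimal places (5 s.f.).
Carrying full precision, 162.248 ÷ 9.4 = 17.2604255319… L; 9.4 has 2 s.f., so the result keeps min(5, 2) = 2 s.f.
Rounded to 2 significant figures: 17 L.

17 L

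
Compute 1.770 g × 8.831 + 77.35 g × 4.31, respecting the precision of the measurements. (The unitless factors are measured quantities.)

349 g

1.770 × 8.831 = 15.63087 → 15.63 g (4 s.f., last digit at the 10^-2 place).
77.35 × 4.31 = 333.3785 → 333 g (3 s.f., last digit at the 10^0 place).
Sum: 349.00937 g; keep the coarser place, 10^0.
Result: 349 g.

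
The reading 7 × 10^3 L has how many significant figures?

1

7 × 10^3: in scientific notation every digit of the coefficient is significant.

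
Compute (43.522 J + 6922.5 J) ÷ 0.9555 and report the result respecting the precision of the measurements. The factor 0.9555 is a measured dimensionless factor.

7290. J

43.522 J + 6922.5 J = 6966.022 J; the sum is limited to 1 decimal place (5 s.f.).
Carrying full precision, 6966.022 ÷ 0.9555 = 7290.44688645… J; 0.9555 has 4 s.f., so the result keeps min(5, 4) = 4 s.f.
Rounded to 4 significant figures: 7290. J.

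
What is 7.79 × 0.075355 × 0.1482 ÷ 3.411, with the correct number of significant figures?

0.0255

7.79 × 0.075355 × 0.1482 ÷ 3.411 = 0.0255044531486…
Multiplication/division keeps the fewest significant figures: 7.79 → 3 s.f., 0.075355 → 5 s.f., 0.1482 → 4 s.f., 3.411 → 4 s.f.; limit is 3.
Rounded to 3 significant figures: 0.0255.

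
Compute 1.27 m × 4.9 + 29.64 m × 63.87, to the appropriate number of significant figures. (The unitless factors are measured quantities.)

1899 m

1.27 × 4.9 = 6.223 → 6.2 m (2 s.f., last digit at the 10^-1 place).
29.64 × 63.87 = 1893.1068 → 1893 m (4 s.f., last digit at the 10^0 place).
Sum: 1899.3298 m; keep the coarser place, 10^0.
Result: 1899 m.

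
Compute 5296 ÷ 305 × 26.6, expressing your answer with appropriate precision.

5296 ÷ 305 × 26.6 = 461.880655738…
Multiplication/division keeps the fewest significant figures: 5296 → 4 s.f., 305 → 3 s.f., 26.6 → 3 s.f.; limit is 3.
Rounded to 3 significant figures: 462.

462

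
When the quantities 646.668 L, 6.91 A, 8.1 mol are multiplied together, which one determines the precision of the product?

8.1 mol

646.668 L → 6 s.f.; 6.91 A → 3 s.f.; 8.1 mol → 2 s.f.
The fewest is 2 significant figures, from 8.1 mol.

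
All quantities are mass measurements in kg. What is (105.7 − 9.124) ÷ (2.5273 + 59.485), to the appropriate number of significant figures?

1.56

105.7 − 9.124 = 96.576, limited to 1 d.p. → 3 s.f.; 2.5273 + 59.485 = 62.0123, limited to 3 d.p. → 5 s.f.
Carrying full precision, 96.576 ÷ 62.0123 = 1.55736845755…; keep min(3, 5) = 3 s.f.
Rounded to 3 significant figures: 1.56.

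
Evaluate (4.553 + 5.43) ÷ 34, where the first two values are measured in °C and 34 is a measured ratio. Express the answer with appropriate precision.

0.29 °C

4.553 °C + 5.43 °C = 9.983 °C; the sum is limited to 2 decimal places (3 s.f.).
Carrying full precision, 9.983 ÷ 34 = 0.293617647059… °C; 34 has 2 s.f., so the result keeps min(3, 2) = 2 s.f.
Rounded to 2 significant figures: 0.29 °C.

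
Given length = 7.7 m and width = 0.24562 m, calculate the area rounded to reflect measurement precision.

area = 7.7 m × 0.24562 m = 1.891274 m².
7.7 has 2 significant figures; 0.24562 has 5.
Division/multiplication keeps the fewest: 2 significant figures.
Rounded: 1.9 m².

1.9 m²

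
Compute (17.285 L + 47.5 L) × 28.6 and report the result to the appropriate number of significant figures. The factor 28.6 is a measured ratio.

17.285 L + 47.5 L = 64.785 L; the sum is limited to 1 decimal place (3 s.f.).
Carrying full precision, 64.785 × 28.6 = 1852.851 L; 28.6 has 3 s.f., so the result keeps min(3, 3) = 3 s.f.
Rounded to 3 significant figures: 1.85 × 10³ L.

1.85 × 10³ L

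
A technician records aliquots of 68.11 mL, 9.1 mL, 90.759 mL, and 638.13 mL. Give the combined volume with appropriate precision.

806.1 mL

68.11 mL + 9.1 mL + 90.759 mL + 638.13 mL = 806.099 mL.
Addition/subtraction keeps the fewest decimal places: 68.11 → 2 decimal places, 9.1 → 1 decimal place, 90.759 → 3 decimal places, 638.13 → 2 decimal places; limit is 1.
Rounded to 1 decimal place: 806.1 mL.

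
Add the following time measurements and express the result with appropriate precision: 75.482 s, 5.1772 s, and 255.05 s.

335.71 s

75.482 s + 5.1772 s + 255.05 s = 335.7092 s.
Addition/subtraction keeps the fewest decimal places: 75.482 → 3 decimal places, 5.1772 → 4 decimal places, 255.05 → 2 decimal places; limit is 2.
Rounded to 2 decimal places: 335.71 s.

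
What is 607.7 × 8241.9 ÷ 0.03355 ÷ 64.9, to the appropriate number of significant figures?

607.7 × 8241.9 ÷ 0.03355 ÷ 64.9 = 2300272.86276…
Multiplication/division keeps the fewest significant figures: 607.7 → 4 s.f., 8241.9 → 5 s.f., 0.03355 → 4 s.f., 64.9 → 3 s.f.; limit is 3.
Rounded to 3 significant figures: 2.30 × 10⁶.

2.30 × 10⁶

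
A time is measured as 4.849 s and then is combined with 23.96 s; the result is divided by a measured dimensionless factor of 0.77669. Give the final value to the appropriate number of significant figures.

4.849 s + 23.96 s = 28.809 s; the sum is limited to 2 decimal places (4 s.f.).
Carrying full precision, 28.809 ÷ 0.77669 = 37.0920186947… s; 0.77669 has 5 s.f., so the result keeps min(4, 5) = 4 s.f.
Rounded to 4 significant figures: 37.09 s.

37.09 s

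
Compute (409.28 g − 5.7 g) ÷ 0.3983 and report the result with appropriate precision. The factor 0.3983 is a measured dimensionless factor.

1013 g

409.28 g − 5.7 g = 403.58 g; the difference is limited to 1 decimal place (4 s.f.).
Carrying full precision, 403.58 ÷ 0.3983 = 1013.25633944… g; 0.3983 has 4 s.f., so the result keeps min(4, 4) = 4 s.f.
Rounded to 4 significant figures: 1013 g.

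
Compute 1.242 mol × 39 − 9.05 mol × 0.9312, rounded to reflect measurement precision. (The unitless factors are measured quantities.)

1.242 × 39 = 48.438 → 48 mol (2 s.f., last digit at the 10^0 place).
9.05 × 0.9312 = 8.42736 → 8.43 mol (3 s.f., last digit at the 10^-2 place).
Difference: 40.01064 mol; keep the coarser place, 10^0.
Result: 4.0 × 10¹ mol.

4.0 × 10¹ mol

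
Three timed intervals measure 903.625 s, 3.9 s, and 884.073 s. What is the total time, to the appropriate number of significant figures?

903.625 s + 3.9 s + 884.073 s = 1791.598 s.
Addition/subtraction keeps the fewest decimal places: 903.625 → 3 decimal places, 3.9 → 1 decimal place, 884.073 → 3 decimal places; limit is 1.
Rounded to 1 decimal place: 1791.6 s.

1791.6 s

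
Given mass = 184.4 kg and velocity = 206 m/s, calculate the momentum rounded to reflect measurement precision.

momentum = 184.4 kg × 206 m/s = 37986.4 kg·m/s.
184.4 has 4 significant figures; 206 has 3.
Division/multiplication keeps the fewest: 3 significant figures.
Rounded: 3.80 × 10^4 kg·m/s.

3.80 × 10^4 kg·m/s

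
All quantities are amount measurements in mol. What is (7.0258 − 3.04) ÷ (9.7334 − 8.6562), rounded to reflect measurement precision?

7.0258 − 3.04 = 3.9858, limited to 2 d.p. → 3 s.f.; 9.7334 − 8.6562 = 1.0772, limited to 4 d.p. → 5 s.f.
Carrying full precision, 3.9858 ÷ 1.0772 = 3.70014853323…; keep min(3, 5) = 3 s.f.
Rounded to 3 significant figures: 3.70.

3.70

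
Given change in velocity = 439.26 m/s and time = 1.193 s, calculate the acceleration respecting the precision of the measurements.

368.2 m/s²

acceleration = 439.26 m/s ÷ 1.193 s = 368.19782062… m/s².
439.26 has 5 significant figures; 1.193 has 4.
Division/multiplication keeps the fewest: 4 significant figures.
Rounded: 368.2 m/s².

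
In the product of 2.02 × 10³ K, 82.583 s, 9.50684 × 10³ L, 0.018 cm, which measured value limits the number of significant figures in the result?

2.02 × 10³ K → 3 s.f.; 82.583 s → 5 s.f.; 9.50684 × 10³ L → 6 s.f.; 0.018 cm → 2 s.f.
The fewest is 2 significant figures, from 0.018 cm.

0.018 cm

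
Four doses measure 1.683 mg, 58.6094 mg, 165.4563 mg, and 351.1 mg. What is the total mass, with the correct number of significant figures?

1.683 mg + 58.6094 mg + 165.4563 mg + 351.1 mg = 576.8487 mg.
Addition/subtraction keeps the fewest decimal places: 1.683 → 3 decimal places, 58.6094 → 4 decimal places, 165.4563 → 4 decimal places, 351.1 → 1 decimal place; limit is 1.
Rounded to 1 decimal place: 5.768 × 10² mg.

5.768 × 10² mg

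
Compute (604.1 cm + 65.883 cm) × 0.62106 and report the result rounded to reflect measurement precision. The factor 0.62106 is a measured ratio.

604.1 cm + 65.883 cm = 669.983 cm; the sum is limited to 1 decimal place (4 s.f.).
Carrying full precision, 669.983 × 0.62106 = 416.09964198 cm; 0.62106 has 5 s.f., so the result keeps min(4, 5) = 4 s.f.
Rounded to 4 significant figures: 416.1 cm.

416.1 cm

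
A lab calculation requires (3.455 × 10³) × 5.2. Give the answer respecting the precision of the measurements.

(3.455 × 10³) × 5.2 = 17966
Multiplication/division keeps the fewest significant figures: 3.455 × 10³ → 4 s.f., 5.2 → 2 s.f.; limit is 2.
Rounded to 2 significant figures: 1.8 × 10⁴.

1.8 × 10⁴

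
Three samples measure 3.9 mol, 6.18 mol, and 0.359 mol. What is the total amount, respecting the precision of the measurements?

10.4 mol

3.9 mol + 6.18 mol + 0.359 mol = 10.439 mol.
Addition/subtraction keeps the fewest decimal places: 3.9 → 1 decimal place, 6.18 → 2 decimal places, 0.359 → 3 decimal places; limit is 1.
Rounded to 1 decimal place: 10.4 mol.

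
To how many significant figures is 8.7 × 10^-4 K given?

2

8.7 × 10^-4: in scientific notation every digit of the coefficient is significant.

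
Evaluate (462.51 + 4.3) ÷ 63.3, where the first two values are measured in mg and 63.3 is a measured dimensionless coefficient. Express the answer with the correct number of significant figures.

462.51 mg + 4.3 mg = 466.81 mg; the sum is limited to 1 decimal place (4 s.f.).
Carrying full precision, 466.81 ÷ 63.3 = 7.37456556082… mg; 63.3 has 3 s.f., so the result keeps min(4, 3) = 3 s.f.
Rounded to 3 significant figures: 7.37 mg.

7.37 mg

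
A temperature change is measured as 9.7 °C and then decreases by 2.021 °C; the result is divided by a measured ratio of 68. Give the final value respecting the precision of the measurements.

9.7 °C − 2.021 °C = 7.679 °C; the difference is limited to 1 decimal place (2 s.f.).
Carrying full precision, 7.679 ÷ 68 = 0.112926470588… °C; 68 has 2 s.f., so the result keeps min(2, 2) = 2 s.f.
Rounded to 2 significant figures: 0.11 °C.

0.11 °C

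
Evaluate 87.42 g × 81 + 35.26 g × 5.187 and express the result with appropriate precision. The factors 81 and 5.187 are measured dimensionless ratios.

87.42 × 81 = 7081.02 → 7.1 × 10^3 g (2 s.f., last digit at the 10^2 place).
35.26 × 5.187 = 182.89362 → 1.829 × 10^2 g (4 s.f., last digit at the 10^-1 place).
Sum: 7263.91362 g; keep the coarser place, 10^2.
Result: 7.3 × 10^3 g.

7.3 × 10^3 g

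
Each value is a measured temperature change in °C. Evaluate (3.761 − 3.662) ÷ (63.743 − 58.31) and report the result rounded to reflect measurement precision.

0.018

3.761 − 3.662 = 0.099, limited to 3 d.p. → 2 s.f.; 63.743 − 58.31 = 5.433, limited to 2 d.p. → 3 s.f.
Carrying full precision, 0.099 ÷ 5.433 = 0.0182219768084…; keep min(2, 3) = 2 s.f.
Rounded to 2 significant figures: 0.018.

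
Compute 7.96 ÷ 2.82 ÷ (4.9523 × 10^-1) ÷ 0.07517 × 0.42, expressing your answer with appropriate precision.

7.96 ÷ 2.82 ÷ (4.9523 × 10^-1) ÷ 0.07517 × 0.42 = 31.8465032798…
Multiplication/division keeps the fewest significant figures: 7.96 → 3 s.f., 2.82 → 3 s.f., 4.9523 × 10^-1 → 5 s.f., 0.07517 → 4 s.f., 0.42 → 2 s.f.; limit is 2.
Rounded to 2 significant figures: 32.

32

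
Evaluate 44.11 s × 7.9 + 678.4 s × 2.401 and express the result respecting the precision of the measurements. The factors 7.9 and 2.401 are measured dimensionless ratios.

1.98 × 10^3 s

44.11 × 7.9 = 348.469 → 3.5 × 10^2 s (2 s.f., last digit at the 10^1 place).
678.4 × 2.401 = 1628.8384 → 1629 s (4 s.f., last digit at the 10^0 place).
Sum: 1977.3074 s; keep the coarser place, 10^1.
Result: 1.98 × 10^3 s.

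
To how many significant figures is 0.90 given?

0.90: leading zeros are not significant; trailing zeros after a decimal point are significant.

2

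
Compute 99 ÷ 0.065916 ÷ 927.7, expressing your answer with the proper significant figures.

1.6

99 ÷ 0.065916 ÷ 927.7 = 1.61896251348…
Multiplication/division keeps the fewest significant figures: 99 → 2 s.f., 0.065916 → 5 s.f., 927.7 → 4 s.f.; limit is 2.
Rounded to 2 significant figures: 1.6.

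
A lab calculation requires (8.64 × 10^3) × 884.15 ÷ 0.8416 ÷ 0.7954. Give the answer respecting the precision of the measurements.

1.14 × 10^7

(8.64 × 10^3) × 884.15 ÷ 0.8416 ÷ 0.7954 = 11411648.3468…
Multiplication/division keeps the fewest significant figures: 8.64 × 10^3 → 3 s.f., 884.15 → 5 s.f., 0.8416 → 4 s.f., 0.7954 → 4 s.f.; limit is 3.
Rounded to 3 significant figures: 1.14 × 10^7.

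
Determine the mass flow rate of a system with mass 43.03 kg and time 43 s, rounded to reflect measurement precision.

1.0 kg/s

mass flow rate = 43.03 kg ÷ 43 s = 1.00069767442… kg/s.
43.03 has 4 significant figures; 43 has 2.
Division/multiplication keeps the fewest: 2 significant figures.
Rounded: 1.0 kg/s.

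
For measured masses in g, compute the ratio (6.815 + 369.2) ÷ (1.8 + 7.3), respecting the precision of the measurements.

6.815 + 369.2 = 376.015, limited to 1 d.p. → 4 s.f.; 1.8 + 7.3 = 9.1, limited to 1 d.p. → 2 s.f.
Carrying full precision, 376.015 ÷ 9.1 = 41.3203296703…; keep min(4, 2) = 2 s.f.
Rounded to 2 significant figures: 41.

41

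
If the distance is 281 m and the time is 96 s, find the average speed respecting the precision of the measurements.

2.9 m/s

average speed = 281 m ÷ 96 s = 2.92708333333… m/s.
281 has 3 significant figures; 96 has 2.
Division/multiplication keeps the fewest: 2 significant figures.
Rounded: 2.9 m/s.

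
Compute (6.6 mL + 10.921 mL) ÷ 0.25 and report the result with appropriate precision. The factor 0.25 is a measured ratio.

6.6 mL + 10.921 mL = 17.521 mL; the sum is limited to 1 decimal place (3 s.f.).
Carrying full precision, 17.521 ÷ 0.25 = 70.084 mL; 0.25 has 2 s.f., so the result keeps min(3, 2) = 2 s.f.
Rounded to 2 significant figures: 7.0 × 10^1 mL.

7.0 × 10^1 mL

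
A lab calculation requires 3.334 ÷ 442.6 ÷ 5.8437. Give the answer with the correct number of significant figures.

1.289 × 10^-3

3.334 ÷ 442.6 ÷ 5.8437 = 0.00128903964235…
Multiplication/division keeps the fewest significant figures: 3.334 → 4 s.f., 442.6 → 4 s.f., 5.8437 → 5 s.f.; limit is 4.
Rounded to 4 significant figures: 1.289 × 10^-3.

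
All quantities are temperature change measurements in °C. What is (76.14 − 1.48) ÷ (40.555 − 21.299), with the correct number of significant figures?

76.14 − 1.48 = 74.66, limited to 2 d.p. → 4 s.f.; 40.555 − 21.299 = 19.256, limited to 3 d.p. → 5 s.f.
Carrying full precision, 74.66 ÷ 19.256 = 3.87723307021…; keep min(4, 5) = 4 s.f.
Rounded to 4 significant figures: 3.877.

3.877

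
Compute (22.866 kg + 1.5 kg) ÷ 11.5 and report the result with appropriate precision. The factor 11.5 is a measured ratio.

2.12 kg

22.866 kg + 1.5 kg = 24.366 kg; the sum is limited to 1 decimal place (3 s.f.).
Carrying full precision, 24.366 ÷ 11.5 = 2.1187826087… kg; 11.5 has 3 s.f., so the result keeps min(3, 3) = 3 s.f.
Rounded to 3 significant figures: 2.12 kg.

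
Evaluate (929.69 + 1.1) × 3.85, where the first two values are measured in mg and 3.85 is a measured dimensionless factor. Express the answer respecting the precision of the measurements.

929.69 mg + 1.1 mg = 930.79 mg; the sum is limited to 1 decimal place (4 s.f.).
Carrying full precision, 930.79 × 3.85 = 3583.5415 mg; 3.85 has 3 s.f., so the result keeps min(4, 3) = 3 s.f.
Rounded to 3 significant figures: 3.58 × 10³ mg.

3.58 × 10³ mg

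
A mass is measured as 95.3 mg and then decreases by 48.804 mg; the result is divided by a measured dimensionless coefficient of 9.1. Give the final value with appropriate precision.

95.3 mg − 48.804 mg = 46.496 mg; the difference is limited to 1 decimal place (3 s.f.).
Carrying full precision, 46.496 ÷ 9.1 = 5.10945054945… mg; 9.1 has 2 s.f., so the result keeps min(3, 2) = 2 s.f.
Rounded to 2 significant figures: 5.1 mg.

5.1 mg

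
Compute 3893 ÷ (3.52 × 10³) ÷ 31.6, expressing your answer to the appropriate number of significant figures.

3893 ÷ (3.52 × 10³) ÷ 31.6 = 0.0349989211738…
Multiplication/division keeps the fewest significant figures: 3893 → 4 s.f., 3.52 × 10³ → 3 s.f., 31.6 → 3 s.f.; limit is 3.
Rounded to 3 significant figures: 0.0350.

0.0350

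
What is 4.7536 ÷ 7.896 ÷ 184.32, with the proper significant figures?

4.7536 ÷ 7.896 ÷ 184.32 = 0.00326620194473…
Multiplication/division keeps the fewest significant figures: 4.7536 → 5 s.f., 7.896 → 4 s.f., 184.32 → 5 s.f.; limit is 4.
Rounded to 4 significant figures: 0.003266.

0.003266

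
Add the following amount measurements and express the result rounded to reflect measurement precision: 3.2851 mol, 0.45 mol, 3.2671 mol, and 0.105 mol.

7.11 mol

3.2851 mol + 0.45 mol + 3.2671 mol + 0.105 mol = 7.1072 mol.
Addition/subtraction keeps the fewest decimal places: 3.2851 → 4 decimal places, 0.45 → 2 decimal places, 3.2671 → 4 decimal places, 0.105 → 3 decimal places; limit is 2.
Rounded to 2 decimal places: 7.11 mol.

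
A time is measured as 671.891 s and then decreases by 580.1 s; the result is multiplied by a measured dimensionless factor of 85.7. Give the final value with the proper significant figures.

671.891 s − 580.1 s = 91.791 s; the difference is limited to 1 decimal place (3 s.f.).
Carrying full precision, 91.791 × 85.7 = 7866.4887 s; 85.7 has 3 s.f., so the result keeps min(3, 3) = 3 s.f.
Rounded to 3 significant figures: 7.87 × 10^3 s.

7.87 × 10^3 s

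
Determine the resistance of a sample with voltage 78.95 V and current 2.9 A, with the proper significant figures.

resistance = 78.95 V ÷ 2.9 A = 27.224137931… Ω.
78.95 has 4 significant figures; 2.9 has 2.
Division/multiplication keeps the fewest: 2 significant figures.
Rounded: 27 Ω.

27 Ω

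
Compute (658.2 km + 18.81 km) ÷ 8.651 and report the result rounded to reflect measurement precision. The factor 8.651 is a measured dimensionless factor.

78.26 km

658.2 km + 18.81 km = 677.01 km; the sum is limited to 1 decimal place (4 s.f.).
Carrying full precision, 677.01 ÷ 8.651 = 78.2580048549… km; 8.651 has 4 s.f., so the result keeps min(4, 4) = 4 s.f.
Rounded to 4 significant figures: 78.26 km.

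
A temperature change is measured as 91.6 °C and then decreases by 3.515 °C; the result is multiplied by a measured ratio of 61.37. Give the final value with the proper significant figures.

5.41 × 10³ °C

91.6 °C − 3.515 °C = 88.085 °C; the difference is limited to 1 decimal place (3 s.f.).
Carrying full precision, 88.085 × 61.37 = 5405.77645 °C; 61.37 has 4 s.f., so the result keeps min(3, 4) = 3 s.f.
Rounded to 3 significant figures: 5.41 × 10³ °C.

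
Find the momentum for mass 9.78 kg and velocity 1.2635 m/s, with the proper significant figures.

momentum = 9.78 kg × 1.2635 m/s = 12.35703 kg·m/s.
9.78 has 3 significant figures; 1.2635 has 5.
Division/multiplication keeps the fewest: 3 significant figures.
Rounded: 12.4 kg·m/s.

12.4 kg·m/s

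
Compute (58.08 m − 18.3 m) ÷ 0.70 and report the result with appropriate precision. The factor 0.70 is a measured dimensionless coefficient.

57 m

58.08 m − 18.3 m = 39.78 m; the difference is limited to 1 decimal place (3 s.f.).
Carrying full precision, 39.78 ÷ 0.70 = 56.8285714286… m; 0.70 has 2 s.f., so the result keeps min(3, 2) = 2 s.f.
Rounded to 2 significant figures: 57 m.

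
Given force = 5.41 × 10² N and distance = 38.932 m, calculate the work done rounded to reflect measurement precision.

work done = 5.41 × 10² N × 38.932 m = 21062.212 J.
5.41 × 10² has 3 significant figures; 38.932 has 5.
Division/multiplication keeps the fewest: 3 significant figures.
Rounded: 2.11 × 10⁴ J.

2.11 × 10⁴ J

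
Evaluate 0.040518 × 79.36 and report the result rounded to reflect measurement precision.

0.040518 × 79.36 = 3.21550848
Multiplication/division keeps the fewest significant figures: 0.040518 → 5 s.f., 79.36 → 4 s.f.; limit is 4.
Rounded to 4 significant figures: 3.216.

3.216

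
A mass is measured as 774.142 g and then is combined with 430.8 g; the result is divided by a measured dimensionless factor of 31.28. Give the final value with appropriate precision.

38.52 g

774.142 g + 430.8 g = 1204.942 g; the sum is limited to 1 decimal place (5 s.f.).
Carrying full precision, 1204.942 ÷ 31.28 = 38.5211636829… g; 31.28 has 4 s.f., so the result keeps min(5, 4) = 4 s.f.
Rounded to 4 significant figures: 38.52 g.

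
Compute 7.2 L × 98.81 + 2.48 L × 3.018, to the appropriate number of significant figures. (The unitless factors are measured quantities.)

7.2 × 10² L

7.2 × 98.81 = 711.432 → 7.1 × 10² L (2 s.f., last digit at the 10^1 place).
2.48 × 3.018 = 7.48464 → 7.48 L (3 s.f., last digit at the 10^-2 place).
Sum: 718.91664 L; keep the coarser place, 10^1.
Result: 7.2 × 10² L.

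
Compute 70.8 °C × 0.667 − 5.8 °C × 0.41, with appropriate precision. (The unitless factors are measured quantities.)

70.8 × 0.667 = 47.2236 → 47.2 °C (3 s.f., last digit at the 10^-1 place).
5.8 × 0.41 = 2.378 → 2.4 °C (2 s.f., last digit at the 10^-1 place).
Difference: 44.8456 °C; keep the coarser place, 10^-1.
Result: 44.8 °C.

44.8 °C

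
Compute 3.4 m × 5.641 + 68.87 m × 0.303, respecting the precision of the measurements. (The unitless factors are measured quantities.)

40. m

3.4 × 5.641 = 19.1794 → 19 m (2 s.f., last digit at the 10^0 place).
68.87 × 0.303 = 20.86761 → 20.9 m (3 s.f., last digit at the 10^-1 place).
Sum: 40.04701 m; keep the coarser place, 10^0.
Result: 40. m.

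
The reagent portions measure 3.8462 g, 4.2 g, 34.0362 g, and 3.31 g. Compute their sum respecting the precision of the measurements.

45.4 g

3.8462 g + 4.2 g + 34.0362 g + 3.31 g = 45.3924 g.
Addition/subtraction keeps the fewest decimal places: 3.8462 → 4 decimal places, 4.2 → 1 decimal place, 34.0362 → 4 decimal places, 3.31 → 2 decimal places; limit is 1.
Rounded to 1 decimal place: 45.4 g.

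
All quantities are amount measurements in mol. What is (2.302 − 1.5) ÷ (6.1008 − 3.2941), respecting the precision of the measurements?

0.3

2.302 − 1.5 = 0.802, limited to 1 d.p. → 1 s.f.; 6.1008 − 3.2941 = 2.8067, limited to 4 d.p. → 5 s.f.
Carrying full precision, 0.802 ÷ 2.8067 = 0.285744824883…; keep min(1, 5) = 1 s.f.
Rounded to 1 significant figure: 0.3.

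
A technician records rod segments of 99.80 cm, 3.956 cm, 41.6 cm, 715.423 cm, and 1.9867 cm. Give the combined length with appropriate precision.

99.80 cm + 3.956 cm + 41.6 cm + 715.423 cm + 1.9867 cm = 862.7657 cm.
Addition/subtraction keeps the fewest decimal places: 99.80 → 2 decimal places, 3.956 → 3 decimal places, 41.6 → 1 decimal place, 715.423 → 3 decimal places, 1.9867 → 4 decimal places; limit is 1.
Rounded to 1 decimal place: 862.8 cm.

862.8 cm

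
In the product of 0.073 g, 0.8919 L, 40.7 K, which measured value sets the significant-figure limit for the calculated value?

0.073 g → 2 s.f.; 0.8919 L → 4 s.f.; 40.7 K → 3 s.f.
The fewest is 2 significant figures, from 0.073 g.

0.073 g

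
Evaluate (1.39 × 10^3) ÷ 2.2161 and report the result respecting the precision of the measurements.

(1.39 × 10^3) ÷ 2.2161 = 627.228013176…
Multiplication/division keeps the fewest significant figures: 1.39 × 10^3 → 3 s.f., 2.2161 → 5 s.f.; limit is 3.
Rounded to 3 significant figures: 627.

627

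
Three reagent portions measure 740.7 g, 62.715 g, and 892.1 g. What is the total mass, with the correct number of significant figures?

1695.5 g

740.7 g + 62.715 g + 892.1 g = 1695.515 g.
Addition/subtraction keeps the fewest decimal places: 740.7 → 1 decimal place, 62.715 → 3 decimal places, 892.1 → 1 decimal place; limit is 1.
Rounded to 1 decimal place: 1695.5 g.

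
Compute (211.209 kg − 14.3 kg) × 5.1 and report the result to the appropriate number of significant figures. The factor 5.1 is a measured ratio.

1.0 × 10^3 kg

211.209 kg − 14.3 kg = 196.909 kg; the difference is limited to 1 decimal place (4 s.f.).
Carrying full precision, 196.909 × 5.1 = 1004.2359 kg; 5.1 has 2 s.f., so the result keeps min(4, 2) = 2 s.f.
Rounded to 2 significant figures: 1.0 × 10^3 kg.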